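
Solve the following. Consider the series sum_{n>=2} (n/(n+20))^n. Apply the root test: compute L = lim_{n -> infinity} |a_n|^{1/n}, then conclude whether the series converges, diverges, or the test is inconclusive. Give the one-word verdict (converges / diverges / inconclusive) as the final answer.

Let a_n denote the general term. Form |a_n|^(1/n) and simplify:
|a_n|^(1/n) = n/(n + 20)
Take the limit as n -> infinity: L = 1.
Since L = 1, the root test is inconclusive. (In fact a_n = (n/(n+20))^n -> e^(-20) != 0, so the nth-term test shows divergence; but the root test itself gives no conclusion.)

inconclusive


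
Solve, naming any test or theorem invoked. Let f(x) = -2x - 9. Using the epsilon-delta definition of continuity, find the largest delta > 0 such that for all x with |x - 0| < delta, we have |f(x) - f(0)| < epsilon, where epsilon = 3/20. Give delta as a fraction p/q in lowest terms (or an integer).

We compute f(0) = -2*(0) - 9 = -9.
|f(x) - f(0)| = |-2x - 9 - (-9)| = |-2(x - 0)| = 2|x - 0|.
We need 2|x - 0| < 3/20, i.e. |x - 0| < 3/20 / 2 = 3/40.
So any delta <= 3/40 works. Conversely, if delta > 3/40, then x = 0 + 3/40 satisfies |x - 0| = 3/40 < delta but |f(x) - f(0)| = 2 * 3/40 = 3/20, which is not < 3/20; so no larger delta works.
Hence the largest such delta is 3/40.

3/40


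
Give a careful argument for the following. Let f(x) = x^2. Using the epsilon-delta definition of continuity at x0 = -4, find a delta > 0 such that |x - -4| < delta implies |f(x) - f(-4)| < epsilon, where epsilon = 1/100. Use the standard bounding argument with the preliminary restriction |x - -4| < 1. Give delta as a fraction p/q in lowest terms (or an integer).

Factor: |x^2 - (-4)^2| = |x - -4| * |x + -4|.
Impose |x - -4| < 1 first. Then |x + -4| = |(x - -4) + 2*(-4)| <= |x - -4| + 2*|-4| < 1 + 8 = 9.
So |x^2 - (-4)^2| < delta * 9.
We need delta * 9 <= 1/100, i.e. delta <= 1/100/9 = 1/900.
Since 1/900 < 1, this is tighter than 1; take delta = 1/900.
So delta = 1/900 works.

1/900


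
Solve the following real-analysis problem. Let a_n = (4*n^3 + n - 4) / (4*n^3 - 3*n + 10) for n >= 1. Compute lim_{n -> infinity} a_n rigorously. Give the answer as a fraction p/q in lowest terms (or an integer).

Divide numerator and denominator by n^3, the highest power:
numerator / n^3 = 4 + n^(-2) - 4/n^3
denominator / n^3 = 4 - 3/n^2 + 10/n^3
As n -> infinity, all terms of the form c/n^k (k >= 1) tend to 0.
So numerator / n^3 -> 4 and denominator / n^3 -> 4.
Therefore lim a_n = 1.

1


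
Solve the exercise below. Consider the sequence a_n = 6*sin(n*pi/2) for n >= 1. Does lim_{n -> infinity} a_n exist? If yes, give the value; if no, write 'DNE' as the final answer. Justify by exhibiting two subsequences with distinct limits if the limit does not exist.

Examine the behaviour of a_n along subsequences.
a_{4k+1} = 6*sin(pi/2 + 2k*pi) = 6 -> 6. a_{4k+3} = 6*sin(3pi/2 + 2k*pi) = -6 -> -6.
Since these two subsequential limits are 6 and -6, distinct, the full sequence cannot converge (a convergent sequence has all subsequences tending to the same limit). So lim a_n does not exist.

DNE


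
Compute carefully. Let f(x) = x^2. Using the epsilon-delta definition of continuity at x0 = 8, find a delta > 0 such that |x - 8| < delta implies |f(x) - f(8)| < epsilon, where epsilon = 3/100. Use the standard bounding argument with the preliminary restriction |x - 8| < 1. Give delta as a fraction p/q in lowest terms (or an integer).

Factor: |x^2 - (8)^2| = |x - 8| * |x + 8|.
Impose |x - 8| < 1 first. Then |x + 8| = |(x - 8) + 2*(8)| <= |x - 8| + 2*|8| < 1 + 16 = 17.
So |x^2 - (8)^2| < delta * 17.
We need delta * 17 <= 3/100, i.e. delta <= 3/100/17 = 3/1700.
Since 3/1700 < 1, this is tighter than 1; take delta = 3/1700.
So delta = 3/1700 works.

3/1700


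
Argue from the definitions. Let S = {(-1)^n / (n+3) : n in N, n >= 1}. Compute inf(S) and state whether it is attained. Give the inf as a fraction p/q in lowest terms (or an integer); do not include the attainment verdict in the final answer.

Analysis:
- Values: -1/4, 1/5, -1/6, 1/7, -1/8, ...
- Positive terms (even n): 1/(2+3), 1/(4+3), ... decreasing -> max = 1/5 (n=2).
- Negative terms (odd n): -1/(1+3), -1/(3+3), ... increasing -> min = -1/4 (n=1).
- So sup = 1/5 (attained at n=2); inf = -1/4 (attained at n=1).
Conclusion: inf(S) = -1/4, attained in S.

-1/4


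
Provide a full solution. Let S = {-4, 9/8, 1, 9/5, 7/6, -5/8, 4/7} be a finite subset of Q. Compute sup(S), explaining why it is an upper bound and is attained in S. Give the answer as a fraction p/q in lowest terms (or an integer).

S is finite, so sup(S) = max(S).
Sorted decreasing:
9/5, 7/6, 9/8, 1, 4/7, -5/8, -4
The extremum is 9/5.
For every x in S, x <= 9/5. And 9/5 is in S, so it is attained.
Therefore sup(S) = 9/5.

9/5


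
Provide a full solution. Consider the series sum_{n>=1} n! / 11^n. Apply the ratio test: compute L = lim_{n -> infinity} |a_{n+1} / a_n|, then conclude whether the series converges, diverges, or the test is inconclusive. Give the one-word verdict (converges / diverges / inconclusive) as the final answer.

Let a_n denote the general term. Form the ratio a_{n+1}/a_n and simplify:
a_{n+1}/a_n = n/11 + 1/11
Take the limit as n -> infinity: L = infinity.
Since L = infinity > 1 (or L = infinity), the ratio test implies the series diverges.

diverges


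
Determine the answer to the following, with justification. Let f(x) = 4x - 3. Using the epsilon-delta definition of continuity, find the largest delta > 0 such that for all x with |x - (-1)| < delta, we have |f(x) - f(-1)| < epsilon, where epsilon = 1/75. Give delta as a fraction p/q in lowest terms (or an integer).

We compute f(-1) = 4*(-1) - 3 = -7.
|f(x) - f(-1)| = |4x - 3 - (-7)| = |4(x - (-1))| = 4|x - (-1)|.
We need 4|x - (-1)| < 1/75, i.e. |x - (-1)| < 1/75 / 4 = 1/300.
So any delta <= 1/300 works. Conversely, if delta > 1/300, then x = -1 + 1/300 satisfies |x - (-1)| = 1/300 < delta but |f(x) - f(-1)| = 4 * 1/300 = 1/75, which is not < 1/75; so no larger delta works.
Hence the largest such delta is 1/300.

1/300


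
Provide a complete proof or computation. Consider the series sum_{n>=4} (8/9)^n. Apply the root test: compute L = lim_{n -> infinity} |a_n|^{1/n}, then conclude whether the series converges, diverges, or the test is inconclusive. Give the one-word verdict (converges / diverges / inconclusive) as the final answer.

Let a_n denote the general term. Form |a_n|^(1/n) and simplify:
|a_n|^(1/n) = 8/9
Take the limit as n -> infinity: L = 8/9.
Since L = 8/9 < 1, the root test implies convergence.

converges


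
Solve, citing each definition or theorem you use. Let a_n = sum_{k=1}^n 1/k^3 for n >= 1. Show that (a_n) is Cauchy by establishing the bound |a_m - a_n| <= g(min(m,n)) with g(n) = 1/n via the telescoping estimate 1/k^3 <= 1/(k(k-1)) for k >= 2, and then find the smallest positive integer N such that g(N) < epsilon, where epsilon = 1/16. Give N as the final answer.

For m > n >= 1: |a_m - a_n| = sum_{k=n+1}^m 1/k^3.
Use 1/k^3 <= 1/(k(k-1)) = 1/(k-1) - 1/k for k >= 2 (which holds since k^3 >= k^2 >= k(k-1) for k >= 2):
sum_{k=n+1}^m 1/k^3 <= sum_{k=n+1}^m (1/(k-1) - 1/k) = 1/n - 1/m <= 1/n.
By symmetry the same bound holds with n,m swapped, so |a_m - a_n| <= 1/min(m,n) = g(min(m,n)). Since g(n) -> 0, (a_n) is Cauchy.
Now solve g(N) < 1/16: 1/N < 1/16 <=> N > 1/(1/16) = 16.
The smallest integer strictly greater than 16 is N = 17.
Check: g(17) = 1/17 < 1/16; g(16) = 1/16 >= 1/16. So N = 17.

17


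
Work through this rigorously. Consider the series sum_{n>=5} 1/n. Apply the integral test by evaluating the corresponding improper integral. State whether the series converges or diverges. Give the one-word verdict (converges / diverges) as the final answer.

Let f(x) = 1/x. Then f is positive, continuous, and decreasing on [5, infinity), so the integral test applies.
Compute the improper integral int_{5}^infinity f(x) dx:
  antiderivative F(x) = log(x).
  As x -> infinity, log(x) -> infinity.
  So int = infinity - log(5) = infinity. By the integral test, the series diverges.

diverges


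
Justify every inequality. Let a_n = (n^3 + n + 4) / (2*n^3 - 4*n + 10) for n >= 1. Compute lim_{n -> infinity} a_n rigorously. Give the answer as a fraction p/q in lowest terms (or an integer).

Divide numerator and denominator by n^3, the highest power:
numerator / n^3 = 1 + n^(-2) + 4/n^3
denominator / n^3 = 2 - 4/n^2 + 10/n^3
As n -> infinity, all terms of the form c/n^k (k >= 1) tend to 0.
So numerator / n^3 -> 1 and denominator / n^3 -> 2.
Therefore lim a_n = 1/2.

1/2


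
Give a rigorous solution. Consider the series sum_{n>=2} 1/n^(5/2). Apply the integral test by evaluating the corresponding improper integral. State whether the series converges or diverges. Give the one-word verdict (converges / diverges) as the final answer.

Let f(x) = x^(-5/2). Then f is positive, continuous, and decreasing on [2, infinity), so the integral test applies.
Compute the improper integral int_{2}^infinity f(x) dx:
  antiderivative F(x) = -2/(3*x^(3/2)).
  As x -> infinity, F(x) -> 0 (since p = 5/2 > 1).
  So int = F(infinity) - F(2) = 0 - (-sqrt(2)/6) = sqrt(2)/6.
  Finite, so by the integral test, the series converges.

converges


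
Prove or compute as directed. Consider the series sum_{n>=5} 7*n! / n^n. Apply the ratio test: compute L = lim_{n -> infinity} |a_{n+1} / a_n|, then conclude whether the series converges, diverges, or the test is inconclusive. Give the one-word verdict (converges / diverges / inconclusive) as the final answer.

Let a_n denote the general term. Form the ratio a_{n+1}/a_n and simplify:
a_{n+1}/a_n = (n/(n + 1))^n
Take the limit as n -> infinity: L = exp(-1).
Since L = exp(-1) < 1, the ratio test implies the series converges.

converges


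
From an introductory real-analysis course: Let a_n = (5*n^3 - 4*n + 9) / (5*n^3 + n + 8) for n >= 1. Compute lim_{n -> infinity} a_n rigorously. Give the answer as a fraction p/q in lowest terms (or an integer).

Divide numerator and denominator by n^3, the highest power:
numerator / n^3 = 5 - 4/n^2 + 9/n^3
denominator / n^3 = 5 + n^(-2) + 8/n^3
As n -> infinity, all terms of the form c/n^k (k >= 1) tend to 0.
So numerator / n^3 -> 5 and denominator / n^3 -> 5.
Therefore lim a_n = 1.

1


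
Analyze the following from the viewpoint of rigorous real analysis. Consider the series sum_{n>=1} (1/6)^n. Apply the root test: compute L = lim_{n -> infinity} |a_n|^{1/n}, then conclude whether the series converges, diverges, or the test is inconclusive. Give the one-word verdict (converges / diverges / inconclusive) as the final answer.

Let a_n denote the general term. Form |a_n|^(1/n) and simplify:
|a_n|^(1/n) = 1/6
Take the limit as n -> infinity: L = 1/6.
Since L = 1/6 < 1, the root test implies convergence.

converges


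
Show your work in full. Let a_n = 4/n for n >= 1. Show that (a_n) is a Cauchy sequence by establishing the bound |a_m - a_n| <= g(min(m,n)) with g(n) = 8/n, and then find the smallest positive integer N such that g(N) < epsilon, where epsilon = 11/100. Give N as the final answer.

For any m, n >= 1, by the triangle inequality:
|a_m - a_n| = |4/m - 4/n| <= 4*1/m + 4*1/n <= 8/min(m,n).
So g(n) = 8/n bounds the Cauchy difference. Since g(n) -> 0, (a_n) is Cauchy.
Now solve g(N) < 11/100: 8/N < 11/100 <=> N > 8 / (11/100) = 800/11.
The smallest integer strictly greater than 800/11 is N = 73.
Check: g(73) = 8/73 = 8/73 < 11/100; g(72) = 1/9 >= 11/100. So N = 73.

73


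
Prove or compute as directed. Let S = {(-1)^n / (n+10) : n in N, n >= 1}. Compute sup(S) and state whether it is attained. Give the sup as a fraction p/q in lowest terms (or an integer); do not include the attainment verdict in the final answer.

Analysis:
- Values: -1/11, 1/12, -1/13, 1/14, -1/15, ...
- Positive terms (even n): 1/(2+10), 1/(4+10), ... decreasing -> max = 1/12 (n=2).
- Negative terms (odd n): -1/(1+10), -1/(3+10), ... increasing -> min = -1/11 (n=1).
- So sup = 1/12 (attained at n=2); inf = -1/11 (attained at n=1).
Conclusion: sup(S) = 1/12, attained in S.

1/12


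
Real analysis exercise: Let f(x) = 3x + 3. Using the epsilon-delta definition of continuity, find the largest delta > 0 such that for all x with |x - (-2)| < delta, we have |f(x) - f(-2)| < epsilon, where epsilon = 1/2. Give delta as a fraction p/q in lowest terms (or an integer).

We compute f(-2) = 3*(-2) + 3 = -3.
|f(x) - f(-2)| = |3x + 3 - (-3)| = |3(x - (-2))| = 3|x - (-2)|.
We need 3|x - (-2)| < 1/2, i.e. |x - (-2)| < 1/2 / 3 = 1/6.
So any delta <= 1/6 works. Conversely, if delta > 1/6, then x = -2 + 1/6 satisfies |x - (-2)| = 1/6 < delta but |f(x) - f(-2)| = 3 * 1/6 = 1/2, which is not < 1/2; so no larger delta works.
Hence the largest such delta is 1/6.

1/6


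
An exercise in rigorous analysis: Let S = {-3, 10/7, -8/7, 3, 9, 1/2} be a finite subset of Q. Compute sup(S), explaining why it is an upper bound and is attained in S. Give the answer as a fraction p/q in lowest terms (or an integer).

S is finite, so sup(S) = max(S).
Sorted decreasing:
9, 3, 10/7, 1/2, -8/7, -3
The extremum is 9.
For every x in S, x <= 9. And 9 is in S, so it is attained.
Therefore sup(S) = 9.

9


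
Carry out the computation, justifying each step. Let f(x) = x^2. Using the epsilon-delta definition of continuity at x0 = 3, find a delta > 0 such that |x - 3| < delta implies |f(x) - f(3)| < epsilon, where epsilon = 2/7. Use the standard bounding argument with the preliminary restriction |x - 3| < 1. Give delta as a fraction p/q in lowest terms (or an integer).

Factor: |x^2 - (3)^2| = |x - 3| * |x + 3|.
Impose |x - 3| < 1 first. Then |x + 3| = |(x - 3) + 2*(3)| <= |x - 3| + 2*|3| < 1 + 6 = 7.
So |x^2 - (3)^2| < delta * 7.
We need delta * 7 <= 2/7, i.e. delta <= 2/7/7 = 2/49.
Since 2/49 < 1, this is tighter than 1; take delta = 2/49.
So delta = 2/49 works.

2/49


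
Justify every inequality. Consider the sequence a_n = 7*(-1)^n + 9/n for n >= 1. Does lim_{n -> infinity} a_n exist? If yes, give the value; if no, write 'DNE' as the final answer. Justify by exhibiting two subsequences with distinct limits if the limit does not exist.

Examine the behaviour of a_n along subsequences.
a_{2k} = 7 + 9/(2k) -> 7. a_{2k+1} = -7 + 9/(2k+1) -> -7.
Since these two subsequential limits are 7 and -7, distinct, the full sequence cannot converge (a convergent sequence has all subsequences tending to the same limit). So lim a_n does not exist.

DNE


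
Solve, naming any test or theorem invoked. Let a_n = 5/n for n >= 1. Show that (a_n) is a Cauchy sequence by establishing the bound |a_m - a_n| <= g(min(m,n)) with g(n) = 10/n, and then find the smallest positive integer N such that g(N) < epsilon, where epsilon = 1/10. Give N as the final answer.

For any m, n >= 1, by the triangle inequality:
|a_m - a_n| = |5/m - 5/n| <= 5*1/m + 5*1/n <= 10/min(m,n).
So g(n) = 10/n bounds the Cauchy difference. Since g(n) -> 0, (a_n) is Cauchy.
Now solve g(N) < 1/10: 10/N < 1/10 <=> N > 10 / (1/10) = 100.
The smallest integer strictly greater than 100 is N = 101.
Check: g(101) = 10/101 = 10/101 < 1/10; g(100) = 1/10 >= 1/10. So N = 101.

101


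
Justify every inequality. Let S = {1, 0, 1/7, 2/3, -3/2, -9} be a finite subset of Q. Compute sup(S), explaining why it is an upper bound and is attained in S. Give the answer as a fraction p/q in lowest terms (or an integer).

S is finite, so sup(S) = max(S).
Sorted decreasing:
1, 2/3, 1/7, 0, -3/2, -9
The extremum is 1.
For every x in S, x <= 1. And 1 is in S, so it is attained.
Therefore sup(S) = 1.

1


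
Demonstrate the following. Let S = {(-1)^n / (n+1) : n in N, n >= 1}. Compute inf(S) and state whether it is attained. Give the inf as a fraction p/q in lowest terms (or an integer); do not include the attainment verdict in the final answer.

Analysis:
- Values: -1/2, 1/3, -1/4, 1/5, -1/6, ...
- Positive terms (even n): 1/(2+1), 1/(4+1), ... decreasing -> max = 1/3 (n=2).
- Negative terms (odd n): -1/(1+1), -1/(3+1), ... increasing -> min = -1/2 (n=1).
- So sup = 1/3 (attained at n=2); inf = -1/2 (attained at n=1).
Conclusion: inf(S) = -1/2, attained in S.

-1/2


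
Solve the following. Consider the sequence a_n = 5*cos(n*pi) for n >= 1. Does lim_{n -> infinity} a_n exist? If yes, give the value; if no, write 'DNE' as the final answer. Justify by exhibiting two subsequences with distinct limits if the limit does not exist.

Examine the behaviour of a_n along subsequences.
cos(n*pi) = (-1)^n, so a_n = 5*(-1)^n. a_{2k} = 5 -> 5. a_{2k+1} = -5 -> -5.
Since these two subsequential limits are 5 and -5, distinct, the full sequence cannot converge (a convergent sequence has all subsequences tending to the same limit). So lim a_n does not exist.

DNE


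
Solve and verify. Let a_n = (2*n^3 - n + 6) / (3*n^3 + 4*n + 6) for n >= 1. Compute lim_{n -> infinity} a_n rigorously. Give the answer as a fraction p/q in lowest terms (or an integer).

Divide numerator and denominator by n^3, the highest power:
numerator / n^3 = 2 - 1/n^2 + 6/n^3
denominator / n^3 = 3 + 4/n^2 + 6/n^3
As n -> infinity, all terms of the form c/n^k (k >= 1) tend to 0.
So numerator / n^3 -> 2 and denominator / n^3 -> 3.
Therefore lim a_n = 2/3.

2/3


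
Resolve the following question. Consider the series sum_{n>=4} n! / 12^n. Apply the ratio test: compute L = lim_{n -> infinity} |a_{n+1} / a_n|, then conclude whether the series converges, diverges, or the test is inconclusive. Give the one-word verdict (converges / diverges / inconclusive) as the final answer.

Let a_n denote the general term. Form the ratio a_{n+1}/a_n and simplify:
a_{n+1}/a_n = n/12 + 1/12
Take the limit as n -> infinity: L = infinity.
Since L = infinity > 1 (or L = infinity), the ratio test implies the series diverges.

diverges


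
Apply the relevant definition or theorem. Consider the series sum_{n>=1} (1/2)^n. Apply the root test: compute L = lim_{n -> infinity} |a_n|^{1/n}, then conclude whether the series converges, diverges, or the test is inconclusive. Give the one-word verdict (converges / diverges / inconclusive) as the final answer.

Let a_n denote the general term. Form |a_n|^(1/n) and simplify:
|a_n|^(1/n) = 1/2
Take the limit as n -> infinity: L = 1/2.
Since L = 1/2 < 1, the root test implies convergence.

converges


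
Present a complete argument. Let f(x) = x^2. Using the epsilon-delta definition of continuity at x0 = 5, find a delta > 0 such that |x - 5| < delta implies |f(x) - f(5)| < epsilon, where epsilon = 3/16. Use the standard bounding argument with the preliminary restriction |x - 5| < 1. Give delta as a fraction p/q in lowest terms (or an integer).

Factor: |x^2 - (5)^2| = |x - 5| * |x + 5|.
Impose |x - 5| < 1 first. Then |x + 5| = |(x - 5) + 2*(5)| <= |x - 5| + 2*|5| < 1 + 10 = 11.
So |x^2 - (5)^2| < delta * 11.
We need delta * 11 <= 3/16, i.e. delta <= 3/16/11 = 3/176.
Since 3/176 < 1, this is tighter than 1; take delta = 3/176.
So delta = 3/176 works.

3/176


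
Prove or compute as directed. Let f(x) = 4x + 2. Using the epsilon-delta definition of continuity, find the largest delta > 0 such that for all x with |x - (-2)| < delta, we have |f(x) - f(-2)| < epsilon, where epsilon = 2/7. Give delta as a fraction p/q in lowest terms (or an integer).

We compute f(-2) = 4*(-2) + 2 = -6.
|f(x) - f(-2)| = |4x + 2 - (-6)| = |4(x - (-2))| = 4|x - (-2)|.
We need 4|x - (-2)| < 2/7, i.e. |x - (-2)| < 2/7 / 4 = 1/14.
So any delta <= 1/14 works. Conversely, if delta > 1/14, then x = -2 + 1/14 satisfies |x - (-2)| = 1/14 < delta but |f(x) - f(-2)| = 4 * 1/14 = 2/7, which is not < 2/7; so no larger delta works.
Hence the largest such delta is 1/14.

1/14


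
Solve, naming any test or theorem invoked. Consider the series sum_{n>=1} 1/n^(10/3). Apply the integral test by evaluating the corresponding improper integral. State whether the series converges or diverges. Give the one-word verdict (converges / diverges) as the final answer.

Let f(x) = x^(-10/3). Then f is positive, continuous, and decreasing on [1, infinity), so the integral test applies.
Compute the improper integral int_{1}^infinity f(x) dx:
  antiderivative F(x) = -3/(7*x^(7/3)).
  As x -> infinity, F(x) -> 0 (since p = 10/3 > 1).
  So int = F(infinity) - F(1) = 0 - (-3/7) = 3/7.
  Finite, so by the integral test, the series converges.

converges


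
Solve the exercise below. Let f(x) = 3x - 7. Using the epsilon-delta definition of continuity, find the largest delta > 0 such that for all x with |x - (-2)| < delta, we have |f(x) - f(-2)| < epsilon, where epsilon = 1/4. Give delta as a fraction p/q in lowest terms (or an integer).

We compute f(-2) = 3*(-2) - 7 = -13.
|f(x) - f(-2)| = |3x - 7 - (-13)| = |3(x - (-2))| = 3|x - (-2)|.
We need 3|x - (-2)| < 1/4, i.e. |x - (-2)| < 1/4 / 3 = 1/12.
So any delta <= 1/12 works. Conversely, if delta > 1/12, then x = -2 + 1/12 satisfies |x - (-2)| = 1/12 < delta but |f(x) - f(-2)| = 3 * 1/12 = 1/4, which is not < 1/4; so no larger delta works.
Hence the largest such delta is 1/12.

1/12


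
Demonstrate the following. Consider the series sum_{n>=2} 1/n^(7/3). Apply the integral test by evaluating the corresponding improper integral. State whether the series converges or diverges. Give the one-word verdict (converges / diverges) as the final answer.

Let f(x) = x^(-7/3). Then f is positive, continuous, and decreasing on [2, infinity), so the integral test applies.
Compute the improper integral int_{2}^infinity f(x) dx:
  antiderivative F(x) = -3/(4*x^(4/3)).
  As x -> infinity, F(x) -> 0 (since p = 7/3 > 1).
  So int = F(infinity) - F(2) = 0 - (-3*2^(2/3)/16) = 3*2^(2/3)/16.
  Finite, so by the integral test, the series converges.

converges


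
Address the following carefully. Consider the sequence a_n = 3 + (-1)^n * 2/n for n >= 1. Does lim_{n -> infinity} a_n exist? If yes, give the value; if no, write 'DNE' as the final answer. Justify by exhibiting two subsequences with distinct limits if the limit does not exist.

Examine the behaviour of a_n along subsequences.
Even-n subsequence a_{2k} = 3 + 2/(2k) -> 3. Odd-n subsequence a_{2k+1} = 3 - 2/(2k+1) -> 3. Both tend to 3, which suggests the limit is 3; verify directly.
|a_n - 3| = |(-1)^n * 2/n| = 2/n for every n >= 1.
Given epsilon > 0, choose a positive integer N > 2/epsilon. Then for all n >= N, |a_n - 3| = 2/n <= 2/N < epsilon.
So by the definition of the limit, lim a_n exists and equals 3.

3


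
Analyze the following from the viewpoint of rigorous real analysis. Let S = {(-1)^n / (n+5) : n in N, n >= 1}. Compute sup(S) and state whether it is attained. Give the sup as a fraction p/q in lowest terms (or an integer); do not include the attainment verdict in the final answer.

Analysis:
- Values: -1/6, 1/7, -1/8, 1/9, -1/10, ...
- Positive terms (even n): 1/(2+5), 1/(4+5), ... decreasing -> max = 1/7 (n=2).
- Negative terms (odd n): -1/(1+5), -1/(3+5), ... increasing -> min = -1/6 (n=1).
- So sup = 1/7 (attained at n=2); inf = -1/6 (attained at n=1).
Conclusion: sup(S) = 1/7, attained in S.

1/7


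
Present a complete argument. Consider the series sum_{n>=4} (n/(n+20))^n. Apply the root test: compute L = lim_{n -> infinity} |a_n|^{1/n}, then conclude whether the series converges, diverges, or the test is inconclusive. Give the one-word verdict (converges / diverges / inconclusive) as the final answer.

Let a_n denote the general term. Form |a_n|^(1/n) and simplify:
|a_n|^(1/n) = n/(n + 20)
Take the limit as n -> infinity: L = 1.
Since L = 1, the root test is inconclusive. (In fact a_n = (n/(n+20))^n -> e^(-20) != 0, so the nth-term test shows divergence; but the root test itself gives no conclusion.)

inconclusive


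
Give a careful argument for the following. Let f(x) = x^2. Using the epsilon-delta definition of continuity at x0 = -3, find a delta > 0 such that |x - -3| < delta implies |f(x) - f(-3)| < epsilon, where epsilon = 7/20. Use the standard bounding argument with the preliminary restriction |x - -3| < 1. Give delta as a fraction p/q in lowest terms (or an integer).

Factor: |x^2 - (-3)^2| = |x - -3| * |x + -3|.
Impose |x - -3| < 1 first. Then |x + -3| = |(x - -3) + 2*(-3)| <= |x - -3| + 2*|-3| < 1 + 6 = 7.
So |x^2 - (-3)^2| < delta * 7.
We need delta * 7 <= 7/20, i.e. delta <= 7/20/7 = 1/20.
Since 1/20 < 1, this is tighter than 1; take delta = 1/20.
So delta = 1/20 works.

1/20


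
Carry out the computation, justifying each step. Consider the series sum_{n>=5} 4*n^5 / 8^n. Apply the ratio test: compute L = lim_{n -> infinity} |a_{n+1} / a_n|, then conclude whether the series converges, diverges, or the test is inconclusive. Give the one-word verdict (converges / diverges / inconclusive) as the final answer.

Let a_n denote the general term. Form the ratio a_{n+1}/a_n and simplify:
a_{n+1}/a_n = (n + 1)^5/(8*n^5)
Take the limit as n -> infinity: L = 1/8.
Since L = 1/8 < 1, the ratio test implies the series converges.

converges


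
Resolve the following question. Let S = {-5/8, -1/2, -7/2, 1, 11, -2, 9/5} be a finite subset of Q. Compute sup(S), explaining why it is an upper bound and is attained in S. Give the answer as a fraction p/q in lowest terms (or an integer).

S is finite, so sup(S) = max(S).
Sorted decreasing:
11, 9/5, 1, -1/2, -5/8, -2, -7/2
The extremum is 11.
For every x in S, x <= 11. And 11 is in S, so it is attained.
Therefore sup(S) = 11.

11


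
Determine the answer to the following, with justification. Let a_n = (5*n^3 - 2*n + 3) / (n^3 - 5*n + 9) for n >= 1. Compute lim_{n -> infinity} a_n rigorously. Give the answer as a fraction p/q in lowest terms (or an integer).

Divide numerator and denominator by n^3, the highest power:
numerator / n^3 = 5 - 2/n^2 + 3/n^3
denominator / n^3 = 1 - 5/n^2 + 9/n^3
As n -> infinity, all terms of the form c/n^k (k >= 1) tend to 0.
So numerator / n^3 -> 5 and denominator / n^3 -> 1.
Therefore lim a_n = 5.

5


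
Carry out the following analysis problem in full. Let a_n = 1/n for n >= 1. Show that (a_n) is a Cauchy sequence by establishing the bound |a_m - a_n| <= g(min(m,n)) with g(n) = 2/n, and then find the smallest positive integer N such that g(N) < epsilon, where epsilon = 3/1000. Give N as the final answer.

For any m, n >= 1, by the triangle inequality:
|a_m - a_n| = |1/m - 1/n| <= 1/m + 1/n <= 2/min(m,n).
So g(n) = 2/n bounds the Cauchy difference. Since g(n) -> 0, (a_n) is Cauchy.
Now solve g(N) < 3/1000: 2/N < 3/1000 <=> N > 2 / (3/1000) = 2000/3.
The smallest integer strictly greater than 2000/3 is N = 667.
Check: g(667) = 2/667 = 2/667 < 3/1000; g(666) = 1/333 >= 3/1000. So N = 667.

667


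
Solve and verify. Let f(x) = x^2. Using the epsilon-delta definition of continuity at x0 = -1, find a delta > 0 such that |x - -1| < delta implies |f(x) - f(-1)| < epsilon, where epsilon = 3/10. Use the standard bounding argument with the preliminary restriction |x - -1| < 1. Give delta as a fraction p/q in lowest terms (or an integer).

Factor: |x^2 - (-1)^2| = |x - -1| * |x + -1|.
Impose |x - -1| < 1 first. Then |x + -1| = |(x - -1) + 2*(-1)| <= |x - -1| + 2*|-1| < 1 + 2 = 3.
So |x^2 - (-1)^2| < delta * 3.
We need delta * 3 <= 3/10, i.e. delta <= 3/10/3 = 1/10.
Since 1/10 < 1, this is tighter than 1; take delta = 1/10.
So delta = 1/10 works.

1/10


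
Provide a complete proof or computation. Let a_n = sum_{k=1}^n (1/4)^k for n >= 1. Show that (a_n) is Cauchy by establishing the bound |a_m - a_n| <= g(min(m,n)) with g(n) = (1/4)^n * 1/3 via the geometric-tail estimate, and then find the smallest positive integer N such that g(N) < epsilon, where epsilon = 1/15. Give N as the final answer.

For m > n >= 1: |a_m - a_n| = sum_{k=n+1}^m (1/4)^k < sum_{k=n+1}^infinity (1/4)^k = (1/4)^(n+1) / (1 - 1/4) = (1/4)^n * (1/4) * (4/3) = (1/4)^n * 1/3.
So g(n) = (1/4)^n / 3. Since g(n) -> 0, (a_n) is Cauchy.
Now solve g(N) < 1/15: (1/4)^N / 3 < 1/15 <=> 4^N > 1 / (3 * 1/15) = 5.
Check powers of 4: 4^1 = 4 <= 5, 4^2 = 16 > 5.
So the smallest such N is 2. Check: g(2) = 1/(3 * 16) = 1/48 < 1/15.

2


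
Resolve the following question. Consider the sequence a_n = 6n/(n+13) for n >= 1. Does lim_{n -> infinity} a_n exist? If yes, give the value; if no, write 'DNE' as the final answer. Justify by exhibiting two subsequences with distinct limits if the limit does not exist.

Examine the behaviour of a_n along subsequences.
Even-n subsequence a_{2k} = 6(2k)/(2k+13) -> 6. Odd-n subsequence a_{2k+1} = 6(2k+1)/(2k+14) -> 6. Both tend to 6, which suggests the limit is 6; verify directly.
|a_n - 6| = |6n - 6(n+13)| / (n+13) = 78/(n+13) < 78/n for every n >= 1.
Given epsilon > 0, choose a positive integer N > 78/epsilon. Then for all n >= N, |a_n - 6| < 78/n <= 78/N < epsilon.
So by the definition of the limit, lim a_n exists and equals 6.

6


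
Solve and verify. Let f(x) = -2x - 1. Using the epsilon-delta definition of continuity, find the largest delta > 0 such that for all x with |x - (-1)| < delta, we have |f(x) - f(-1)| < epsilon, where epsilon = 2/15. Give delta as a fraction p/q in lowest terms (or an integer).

We compute f(-1) = -2*(-1) - 1 = 1.
|f(x) - f(-1)| = |-2x - 1 - (1)| = |-2(x - (-1))| = 2|x - (-1)|.
We need 2|x - (-1)| < 2/15, i.e. |x - (-1)| < 2/15 / 2 = 1/15.
So any delta <= 1/15 works. Conversely, if delta > 1/15, then x = -1 + 1/15 satisfies |x - (-1)| = 1/15 < delta but |f(x) - f(-1)| = 2 * 1/15 = 2/15, which is not < 2/15; so no larger delta works.
Hence the largest such delta is 1/15.

1/15


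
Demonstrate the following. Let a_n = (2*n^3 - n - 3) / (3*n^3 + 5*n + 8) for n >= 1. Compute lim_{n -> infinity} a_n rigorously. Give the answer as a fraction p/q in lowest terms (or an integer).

Divide numerator and denominator by n^3, the highest power:
numerator / n^3 = 2 - 1/n^2 - 3/n^3
denominator / n^3 = 3 + 5/n^2 + 8/n^3
As n -> infinity, all terms of the form c/n^k (k >= 1) tend to 0.
So numerator / n^3 -> 2 and denominator / n^3 -> 3.
Therefore lim a_n = 2/3.

2/3


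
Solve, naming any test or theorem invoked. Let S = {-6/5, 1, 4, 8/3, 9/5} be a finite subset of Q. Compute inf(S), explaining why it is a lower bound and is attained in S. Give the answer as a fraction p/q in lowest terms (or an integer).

S is finite, so inf(S) = min(S).
Sorted increasing:
-6/5, 1, 9/5, 8/3, 4
The extremum is -6/5.
For every x in S, x >= -6/5. And -6/5 is in S, so it is attained.
Therefore inf(S) = -6/5.

-6/5


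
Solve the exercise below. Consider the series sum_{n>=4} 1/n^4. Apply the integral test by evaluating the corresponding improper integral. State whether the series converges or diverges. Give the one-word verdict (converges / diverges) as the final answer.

Let f(x) = x^(-4). Then f is positive, continuous, and decreasing on [4, infinity), so the integral test applies.
Compute the improper integral int_{4}^infinity f(x) dx:
  antiderivative F(x) = -1/(3*x^3).
  As x -> infinity, F(x) -> 0 (since p = 4 > 1).
  So int = F(infinity) - F(4) = 0 - (-1/192) = 1/192.
  Finite, so by the integral test, the series converges.

converges


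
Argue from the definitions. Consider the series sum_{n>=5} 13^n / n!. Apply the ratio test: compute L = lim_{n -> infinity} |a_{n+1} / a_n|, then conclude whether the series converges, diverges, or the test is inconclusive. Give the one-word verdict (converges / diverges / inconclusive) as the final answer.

Let a_n denote the general term. Form the ratio a_{n+1}/a_n and simplify:
a_{n+1}/a_n = 13/(n + 1)
Take the limit as n -> infinity: L = 0.
Since L = 0 < 1, the ratio test implies the series converges.

converges


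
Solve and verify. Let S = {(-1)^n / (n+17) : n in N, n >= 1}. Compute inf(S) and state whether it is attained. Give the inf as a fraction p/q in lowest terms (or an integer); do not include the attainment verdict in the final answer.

Analysis:
- Values: -1/18, 1/19, -1/20, 1/21, -1/22, ...
- Positive terms (even n): 1/(2+17), 1/(4+17), ... decreasing -> max = 1/19 (n=2).
- Negative terms (odd n): -1/(1+17), -1/(3+17), ... increasing -> min = -1/18 (n=1).
- So sup = 1/19 (attained at n=2); inf = -1/18 (attained at n=1).
Conclusion: inf(S) = -1/18, attained in S.

-1/18


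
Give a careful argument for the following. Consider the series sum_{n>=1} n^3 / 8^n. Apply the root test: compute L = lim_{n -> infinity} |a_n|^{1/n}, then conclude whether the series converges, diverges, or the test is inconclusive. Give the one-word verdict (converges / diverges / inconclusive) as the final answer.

Let a_n denote the general term. Form |a_n|^(1/n) and simplify:
|a_n|^(1/n) = n^(3/n)/8
Take the limit as n -> infinity: L = 1/8.
Since L = 1/8 < 1, the root test implies convergence.

converges


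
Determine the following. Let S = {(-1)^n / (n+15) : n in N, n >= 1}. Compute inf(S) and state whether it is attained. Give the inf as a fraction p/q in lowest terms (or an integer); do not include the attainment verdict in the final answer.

Analysis:
- Values: -1/16, 1/17, -1/18, 1/19, -1/20, ...
- Positive terms (even n): 1/(2+15), 1/(4+15), ... decreasing -> max = 1/17 (n=2).
- Negative terms (odd n): -1/(1+15), -1/(3+15), ... increasing -> min = -1/16 (n=1).
- So sup = 1/17 (attained at n=2); inf = -1/16 (attained at n=1).
Conclusion: inf(S) = -1/16, attained in S.

-1/16


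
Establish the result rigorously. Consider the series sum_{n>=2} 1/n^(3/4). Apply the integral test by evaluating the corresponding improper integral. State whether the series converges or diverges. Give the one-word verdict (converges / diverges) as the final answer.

Let f(x) = x^(-3/4). Then f is positive, continuous, and decreasing on [2, infinity), so the integral test applies.
Compute the improper integral int_{2}^infinity f(x) dx:
  antiderivative F(x) = 4*x^(1/4).
  As x -> infinity, F(x) -> infinity (since p = 3/4 < 1).
  So the integral diverges. By the integral test, the series diverges.

diverges


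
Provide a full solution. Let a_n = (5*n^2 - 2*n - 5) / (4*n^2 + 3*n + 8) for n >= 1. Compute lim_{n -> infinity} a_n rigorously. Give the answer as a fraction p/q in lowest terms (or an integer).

Divide numerator and denominator by n^2, the highest power:
numerator / n^2 = 5 - 2/n - 5/n^2
denominator / n^2 = 4 + 3/n + 8/n^2
As n -> infinity, all terms of the form c/n^k (k >= 1) tend to 0.
So numerator / n^2 -> 5 and denominator / n^2 -> 4.
Therefore lim a_n = 5/4.

5/4


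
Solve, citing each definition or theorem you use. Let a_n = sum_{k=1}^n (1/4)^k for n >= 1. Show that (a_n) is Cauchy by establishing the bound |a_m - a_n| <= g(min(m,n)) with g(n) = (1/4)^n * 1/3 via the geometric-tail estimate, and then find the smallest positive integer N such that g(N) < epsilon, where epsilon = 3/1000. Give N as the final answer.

For m > n >= 1: |a_m - a_n| = sum_{k=n+1}^m (1/4)^k < sum_{k=n+1}^infinity (1/4)^k = (1/4)^(n+1) / (1 - 1/4) = (1/4)^n * (1/4) * (4/3) = (1/4)^n * 1/3.
So g(n) = (1/4)^n / 3. Since g(n) -> 0, (a_n) is Cauchy.
Now solve g(N) < 3/1000: (1/4)^N / 3 < 3/1000 <=> 4^N > 1 / (3 * 3/1000) = 1000/9.
Check powers of 4: 4^3 = 64 <= 1000/9, 4^4 = 256 > 1000/9.
So the smallest such N is 4. Check: g(4) = 1/(3 * 256) = 1/768 < 3/1000.

4


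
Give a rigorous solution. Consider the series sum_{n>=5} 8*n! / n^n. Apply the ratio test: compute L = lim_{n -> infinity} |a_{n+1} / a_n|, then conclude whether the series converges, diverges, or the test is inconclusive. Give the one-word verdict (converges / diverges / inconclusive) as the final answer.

Let a_n denote the general term. Form the ratio a_{n+1}/a_n and simplify:
a_{n+1}/a_n = (n/(n + 1))^n
Take the limit as n -> infinity: L = exp(-1).
Since L = exp(-1) < 1, the ratio test implies the series converges.

converges


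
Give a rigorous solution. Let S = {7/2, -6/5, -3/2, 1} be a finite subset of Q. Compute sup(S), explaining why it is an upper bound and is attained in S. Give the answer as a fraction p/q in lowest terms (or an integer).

S is finite, so sup(S) = max(S).
Sorted decreasing:
7/2, 1, -6/5, -3/2
The extremum is 7/2.
For every x in S, x <= 7/2. And 7/2 is in S, so it is attained.
Therefore sup(S) = 7/2.

7/2


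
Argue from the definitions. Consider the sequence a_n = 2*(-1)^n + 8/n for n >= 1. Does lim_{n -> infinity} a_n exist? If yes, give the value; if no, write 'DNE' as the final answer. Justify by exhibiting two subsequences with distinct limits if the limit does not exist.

Examine the behaviour of a_n along subsequences.
a_{2k} = 2 + 8/(2k) -> 2. a_{2k+1} = -2 + 8/(2k+1) -> -2.
Since these two subsequential limits are 2 and -2, distinct, the full sequence cannot converge (a convergent sequence has all subsequences tending to the same limit). So lim a_n does not exist.

DNE


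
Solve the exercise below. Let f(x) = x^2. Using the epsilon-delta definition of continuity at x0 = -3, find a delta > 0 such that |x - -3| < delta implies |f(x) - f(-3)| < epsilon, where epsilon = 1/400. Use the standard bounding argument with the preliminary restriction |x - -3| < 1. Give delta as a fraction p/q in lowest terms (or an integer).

Factor: |x^2 - (-3)^2| = |x - -3| * |x + -3|.
Impose |x - -3| < 1 first. Then |x + -3| = |(x - -3) + 2*(-3)| <= |x - -3| + 2*|-3| < 1 + 6 = 7.
So |x^2 - (-3)^2| < delta * 7.
We need delta * 7 <= 1/400, i.e. delta <= 1/400/7 = 1/2800.
Since 1/2800 < 1, this is tighter than 1; take delta = 1/2800.
So delta = 1/2800 works.

1/2800


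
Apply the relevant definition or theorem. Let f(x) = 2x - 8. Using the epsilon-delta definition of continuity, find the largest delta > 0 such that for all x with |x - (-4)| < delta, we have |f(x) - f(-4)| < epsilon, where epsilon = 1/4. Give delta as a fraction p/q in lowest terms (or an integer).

We compute f(-4) = 2*(-4) - 8 = -16.
|f(x) - f(-4)| = |2x - 8 - (-16)| = |2(x - (-4))| = 2|x - (-4)|.
We need 2|x - (-4)| < 1/4, i.e. |x - (-4)| < 1/4 / 2 = 1/8.
So any delta <= 1/8 works. Conversely, if delta > 1/8, then x = -4 + 1/8 satisfies |x - (-4)| = 1/8 < delta but |f(x) - f(-4)| = 2 * 1/8 = 1/4, which is not < 1/4; so no larger delta works.
Hence the largest such delta is 1/8.

1/8


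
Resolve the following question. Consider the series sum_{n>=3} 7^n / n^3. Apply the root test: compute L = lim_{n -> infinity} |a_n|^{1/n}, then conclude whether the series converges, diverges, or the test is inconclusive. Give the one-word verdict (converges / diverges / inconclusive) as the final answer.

Let a_n denote the general term. Form |a_n|^(1/n) and simplify:
|a_n|^(1/n) = 7/n^(3/n)
Take the limit as n -> infinity: L = 7.
Since L = 7 > 1, the root test implies divergence.

diverges


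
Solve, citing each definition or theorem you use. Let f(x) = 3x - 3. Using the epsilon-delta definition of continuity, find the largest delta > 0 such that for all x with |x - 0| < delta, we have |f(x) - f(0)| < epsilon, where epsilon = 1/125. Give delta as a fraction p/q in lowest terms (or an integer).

We compute f(0) = 3*(0) - 3 = -3.
|f(x) - f(0)| = |3x - 3 - (-3)| = |3(x - 0)| = 3|x - 0|.
We need 3|x - 0| < 1/125, i.e. |x - 0| < 1/125 / 3 = 1/375.
So any delta <= 1/375 works. Conversely, if delta > 1/375, then x = 0 + 1/375 satisfies |x - 0| = 1/375 < delta but |f(x) - f(0)| = 3 * 1/375 = 1/125, which is not < 1/125; so no larger delta works.
Hence the largest such delta is 1/375.

1/375


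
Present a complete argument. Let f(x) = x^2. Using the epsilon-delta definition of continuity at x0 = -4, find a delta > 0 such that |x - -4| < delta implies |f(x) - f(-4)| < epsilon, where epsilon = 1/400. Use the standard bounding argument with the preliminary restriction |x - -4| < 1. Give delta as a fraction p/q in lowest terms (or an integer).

Factor: |x^2 - (-4)^2| = |x - -4| * |x + -4|.
Impose |x - -4| < 1 first. Then |x + -4| = |(x - -4) + 2*(-4)| <= |x - -4| + 2*|-4| < 1 + 8 = 9.
So |x^2 - (-4)^2| < delta * 9.
We need delta * 9 <= 1/400, i.e. delta <= 1/400/9 = 1/3600.
Since 1/3600 < 1, this is tighter than 1; take delta = 1/3600.
So delta = 1/3600 works.

1/3600


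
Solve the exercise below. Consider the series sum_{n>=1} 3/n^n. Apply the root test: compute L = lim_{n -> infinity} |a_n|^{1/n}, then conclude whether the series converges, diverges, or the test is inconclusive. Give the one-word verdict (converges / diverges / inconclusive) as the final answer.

Let a_n denote the general term. Form |a_n|^(1/n) and simplify:
|a_n|^(1/n) = 3^(1/n)/n
Take the limit as n -> infinity: L = 0.
Since L = 0 < 1, the root test implies convergence.

converges
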